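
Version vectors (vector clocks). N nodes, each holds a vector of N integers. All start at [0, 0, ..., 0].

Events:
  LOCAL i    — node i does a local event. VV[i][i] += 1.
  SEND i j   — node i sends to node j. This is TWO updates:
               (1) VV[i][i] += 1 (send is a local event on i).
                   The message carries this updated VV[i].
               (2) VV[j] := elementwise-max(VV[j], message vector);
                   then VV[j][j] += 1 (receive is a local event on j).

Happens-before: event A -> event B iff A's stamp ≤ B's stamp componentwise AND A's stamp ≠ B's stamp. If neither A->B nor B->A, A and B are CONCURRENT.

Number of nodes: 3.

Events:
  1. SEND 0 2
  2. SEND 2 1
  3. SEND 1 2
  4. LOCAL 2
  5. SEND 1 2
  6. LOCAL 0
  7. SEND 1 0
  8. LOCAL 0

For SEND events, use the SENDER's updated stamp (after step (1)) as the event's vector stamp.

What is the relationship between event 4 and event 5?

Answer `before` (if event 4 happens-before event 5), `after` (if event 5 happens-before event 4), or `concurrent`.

Answer: concurrent

Derivation:
Initial: VV[0]=[0, 0, 0]
Initial: VV[1]=[0, 0, 0]
Initial: VV[2]=[0, 0, 0]
Event 1: SEND 0->2: VV[0][0]++ -> VV[0]=[1, 0, 0], msg_vec=[1, 0, 0]; VV[2]=max(VV[2],msg_vec) then VV[2][2]++ -> VV[2]=[1, 0, 1]
Event 2: SEND 2->1: VV[2][2]++ -> VV[2]=[1, 0, 2], msg_vec=[1, 0, 2]; VV[1]=max(VV[1],msg_vec) then VV[1][1]++ -> VV[1]=[1, 1, 2]
Event 3: SEND 1->2: VV[1][1]++ -> VV[1]=[1, 2, 2], msg_vec=[1, 2, 2]; VV[2]=max(VV[2],msg_vec) then VV[2][2]++ -> VV[2]=[1, 2, 3]
Event 4: LOCAL 2: VV[2][2]++ -> VV[2]=[1, 2, 4]
Event 5: SEND 1->2: VV[1][1]++ -> VV[1]=[1, 3, 2], msg_vec=[1, 3, 2]; VV[2]=max(VV[2],msg_vec) then VV[2][2]++ -> VV[2]=[1, 3, 5]
Event 6: LOCAL 0: VV[0][0]++ -> VV[0]=[2, 0, 0]
Event 7: SEND 1->0: VV[1][1]++ -> VV[1]=[1, 4, 2], msg_vec=[1, 4, 2]; VV[0]=max(VV[0],msg_vec) then VV[0][0]++ -> VV[0]=[3, 4, 2]
Event 8: LOCAL 0: VV[0][0]++ -> VV[0]=[4, 4, 2]
Event 4 stamp: [1, 2, 4]
Event 5 stamp: [1, 3, 2]
[1, 2, 4] <= [1, 3, 2]? False
[1, 3, 2] <= [1, 2, 4]? False
Relation: concurrent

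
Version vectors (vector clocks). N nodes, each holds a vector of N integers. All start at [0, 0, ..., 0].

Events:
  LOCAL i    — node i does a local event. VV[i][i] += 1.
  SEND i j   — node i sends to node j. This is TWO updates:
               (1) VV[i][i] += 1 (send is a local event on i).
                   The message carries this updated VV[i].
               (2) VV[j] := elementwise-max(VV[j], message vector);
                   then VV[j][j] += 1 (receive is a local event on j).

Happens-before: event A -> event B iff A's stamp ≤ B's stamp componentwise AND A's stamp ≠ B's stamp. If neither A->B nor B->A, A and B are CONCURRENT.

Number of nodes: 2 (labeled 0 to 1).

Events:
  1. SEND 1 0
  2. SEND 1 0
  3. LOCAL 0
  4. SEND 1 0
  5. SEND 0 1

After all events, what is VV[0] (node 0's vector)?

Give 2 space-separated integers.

Initial: VV[0]=[0, 0]
Initial: VV[1]=[0, 0]
Event 1: SEND 1->0: VV[1][1]++ -> VV[1]=[0, 1], msg_vec=[0, 1]; VV[0]=max(VV[0],msg_vec) then VV[0][0]++ -> VV[0]=[1, 1]
Event 2: SEND 1->0: VV[1][1]++ -> VV[1]=[0, 2], msg_vec=[0, 2]; VV[0]=max(VV[0],msg_vec) then VV[0][0]++ -> VV[0]=[2, 2]
Event 3: LOCAL 0: VV[0][0]++ -> VV[0]=[3, 2]
Event 4: SEND 1->0: VV[1][1]++ -> VV[1]=[0, 3], msg_vec=[0, 3]; VV[0]=max(VV[0],msg_vec) then VV[0][0]++ -> VV[0]=[4, 3]
Event 5: SEND 0->1: VV[0][0]++ -> VV[0]=[5, 3], msg_vec=[5, 3]; VV[1]=max(VV[1],msg_vec) then VV[1][1]++ -> VV[1]=[5, 4]
Final vectors: VV[0]=[5, 3]; VV[1]=[5, 4]

Answer: 5 3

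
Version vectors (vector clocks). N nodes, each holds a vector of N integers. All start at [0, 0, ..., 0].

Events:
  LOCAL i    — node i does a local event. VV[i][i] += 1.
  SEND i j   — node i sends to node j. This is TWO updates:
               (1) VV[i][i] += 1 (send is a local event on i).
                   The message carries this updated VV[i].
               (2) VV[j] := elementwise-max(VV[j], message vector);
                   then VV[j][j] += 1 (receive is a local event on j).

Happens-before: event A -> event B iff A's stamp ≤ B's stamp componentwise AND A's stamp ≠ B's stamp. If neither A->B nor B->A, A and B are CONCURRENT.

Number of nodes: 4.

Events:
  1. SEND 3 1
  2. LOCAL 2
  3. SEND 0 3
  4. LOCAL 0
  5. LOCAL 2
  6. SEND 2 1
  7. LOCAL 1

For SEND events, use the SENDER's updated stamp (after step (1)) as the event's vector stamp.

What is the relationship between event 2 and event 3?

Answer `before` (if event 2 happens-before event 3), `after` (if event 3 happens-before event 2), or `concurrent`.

Initial: VV[0]=[0, 0, 0, 0]
Initial: VV[1]=[0, 0, 0, 0]
Initial: VV[2]=[0, 0, 0, 0]
Initial: VV[3]=[0, 0, 0, 0]
Event 1: SEND 3->1: VV[3][3]++ -> VV[3]=[0, 0, 0, 1], msg_vec=[0, 0, 0, 1]; VV[1]=max(VV[1],msg_vec) then VV[1][1]++ -> VV[1]=[0, 1, 0, 1]
Event 2: LOCAL 2: VV[2][2]++ -> VV[2]=[0, 0, 1, 0]
Event 3: SEND 0->3: VV[0][0]++ -> VV[0]=[1, 0, 0, 0], msg_vec=[1, 0, 0, 0]; VV[3]=max(VV[3],msg_vec) then VV[3][3]++ -> VV[3]=[1, 0, 0, 2]
Event 4: LOCAL 0: VV[0][0]++ -> VV[0]=[2, 0, 0, 0]
Event 5: LOCAL 2: VV[2][2]++ -> VV[2]=[0, 0, 2, 0]
Event 6: SEND 2->1: VV[2][2]++ -> VV[2]=[0, 0, 3, 0], msg_vec=[0, 0, 3, 0]; VV[1]=max(VV[1],msg_vec) then VV[1][1]++ -> VV[1]=[0, 2, 3, 1]
Event 7: LOCAL 1: VV[1][1]++ -> VV[1]=[0, 3, 3, 1]
Event 2 stamp: [0, 0, 1, 0]
Event 3 stamp: [1, 0, 0, 0]
[0, 0, 1, 0] <= [1, 0, 0, 0]? False
[1, 0, 0, 0] <= [0, 0, 1, 0]? False
Relation: concurrent

Answer: concurrent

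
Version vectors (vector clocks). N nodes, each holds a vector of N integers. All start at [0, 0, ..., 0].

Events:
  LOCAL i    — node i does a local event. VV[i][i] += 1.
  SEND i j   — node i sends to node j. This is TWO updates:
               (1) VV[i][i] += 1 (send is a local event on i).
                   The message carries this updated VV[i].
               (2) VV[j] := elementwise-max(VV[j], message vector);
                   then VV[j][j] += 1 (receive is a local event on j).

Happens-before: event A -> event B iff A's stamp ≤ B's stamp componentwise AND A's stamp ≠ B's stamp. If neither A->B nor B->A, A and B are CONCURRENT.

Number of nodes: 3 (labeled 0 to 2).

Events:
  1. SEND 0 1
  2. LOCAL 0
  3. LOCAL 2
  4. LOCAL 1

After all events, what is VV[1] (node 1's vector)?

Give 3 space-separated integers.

Answer: 1 2 0

Derivation:
Initial: VV[0]=[0, 0, 0]
Initial: VV[1]=[0, 0, 0]
Initial: VV[2]=[0, 0, 0]
Event 1: SEND 0->1: VV[0][0]++ -> VV[0]=[1, 0, 0], msg_vec=[1, 0, 0]; VV[1]=max(VV[1],msg_vec) then VV[1][1]++ -> VV[1]=[1, 1, 0]
Event 2: LOCAL 0: VV[0][0]++ -> VV[0]=[2, 0, 0]
Event 3: LOCAL 2: VV[2][2]++ -> VV[2]=[0, 0, 1]
Event 4: LOCAL 1: VV[1][1]++ -> VV[1]=[1, 2, 0]
Final vectors: VV[0]=[2, 0, 0]; VV[1]=[1, 2, 0]; VV[2]=[0, 0, 1]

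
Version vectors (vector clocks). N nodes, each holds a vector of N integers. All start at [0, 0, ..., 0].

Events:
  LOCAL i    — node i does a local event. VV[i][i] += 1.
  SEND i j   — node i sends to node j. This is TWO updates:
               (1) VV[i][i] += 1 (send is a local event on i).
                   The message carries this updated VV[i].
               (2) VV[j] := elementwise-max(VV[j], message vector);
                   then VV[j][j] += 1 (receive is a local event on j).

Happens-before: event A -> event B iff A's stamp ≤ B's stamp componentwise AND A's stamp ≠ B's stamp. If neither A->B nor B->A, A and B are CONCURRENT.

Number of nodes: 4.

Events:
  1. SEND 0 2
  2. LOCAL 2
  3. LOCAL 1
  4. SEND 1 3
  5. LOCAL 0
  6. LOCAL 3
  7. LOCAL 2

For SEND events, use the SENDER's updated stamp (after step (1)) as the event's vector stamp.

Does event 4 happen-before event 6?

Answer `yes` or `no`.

Answer: yes

Derivation:
Initial: VV[0]=[0, 0, 0, 0]
Initial: VV[1]=[0, 0, 0, 0]
Initial: VV[2]=[0, 0, 0, 0]
Initial: VV[3]=[0, 0, 0, 0]
Event 1: SEND 0->2: VV[0][0]++ -> VV[0]=[1, 0, 0, 0], msg_vec=[1, 0, 0, 0]; VV[2]=max(VV[2],msg_vec) then VV[2][2]++ -> VV[2]=[1, 0, 1, 0]
Event 2: LOCAL 2: VV[2][2]++ -> VV[2]=[1, 0, 2, 0]
Event 3: LOCAL 1: VV[1][1]++ -> VV[1]=[0, 1, 0, 0]
Event 4: SEND 1->3: VV[1][1]++ -> VV[1]=[0, 2, 0, 0], msg_vec=[0, 2, 0, 0]; VV[3]=max(VV[3],msg_vec) then VV[3][3]++ -> VV[3]=[0, 2, 0, 1]
Event 5: LOCAL 0: VV[0][0]++ -> VV[0]=[2, 0, 0, 0]
Event 6: LOCAL 3: VV[3][3]++ -> VV[3]=[0, 2, 0, 2]
Event 7: LOCAL 2: VV[2][2]++ -> VV[2]=[1, 0, 3, 0]
Event 4 stamp: [0, 2, 0, 0]
Event 6 stamp: [0, 2, 0, 2]
[0, 2, 0, 0] <= [0, 2, 0, 2]? True. Equal? False. Happens-before: True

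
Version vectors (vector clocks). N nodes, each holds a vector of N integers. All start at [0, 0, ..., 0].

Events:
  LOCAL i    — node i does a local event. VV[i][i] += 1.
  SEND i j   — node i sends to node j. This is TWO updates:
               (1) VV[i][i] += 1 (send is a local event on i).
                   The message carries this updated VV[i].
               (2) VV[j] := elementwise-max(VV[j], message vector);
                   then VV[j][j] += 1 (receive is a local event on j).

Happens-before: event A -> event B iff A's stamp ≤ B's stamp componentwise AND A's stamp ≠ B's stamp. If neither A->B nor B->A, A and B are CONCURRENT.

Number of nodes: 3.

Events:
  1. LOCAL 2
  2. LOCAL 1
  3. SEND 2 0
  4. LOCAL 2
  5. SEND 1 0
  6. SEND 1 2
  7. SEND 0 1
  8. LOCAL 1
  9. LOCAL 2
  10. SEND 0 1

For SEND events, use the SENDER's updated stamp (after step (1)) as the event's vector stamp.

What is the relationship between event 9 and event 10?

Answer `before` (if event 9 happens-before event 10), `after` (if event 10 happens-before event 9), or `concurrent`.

Initial: VV[0]=[0, 0, 0]
Initial: VV[1]=[0, 0, 0]
Initial: VV[2]=[0, 0, 0]
Event 1: LOCAL 2: VV[2][2]++ -> VV[2]=[0, 0, 1]
Event 2: LOCAL 1: VV[1][1]++ -> VV[1]=[0, 1, 0]
Event 3: SEND 2->0: VV[2][2]++ -> VV[2]=[0, 0, 2], msg_vec=[0, 0, 2]; VV[0]=max(VV[0],msg_vec) then VV[0][0]++ -> VV[0]=[1, 0, 2]
Event 4: LOCAL 2: VV[2][2]++ -> VV[2]=[0, 0, 3]
Event 5: SEND 1->0: VV[1][1]++ -> VV[1]=[0, 2, 0], msg_vec=[0, 2, 0]; VV[0]=max(VV[0],msg_vec) then VV[0][0]++ -> VV[0]=[2, 2, 2]
Event 6: SEND 1->2: VV[1][1]++ -> VV[1]=[0, 3, 0], msg_vec=[0, 3, 0]; VV[2]=max(VV[2],msg_vec) then VV[2][2]++ -> VV[2]=[0, 3, 4]
Event 7: SEND 0->1: VV[0][0]++ -> VV[0]=[3, 2, 2], msg_vec=[3, 2, 2]; VV[1]=max(VV[1],msg_vec) then VV[1][1]++ -> VV[1]=[3, 4, 2]
Event 8: LOCAL 1: VV[1][1]++ -> VV[1]=[3, 5, 2]
Event 9: LOCAL 2: VV[2][2]++ -> VV[2]=[0, 3, 5]
Event 10: SEND 0->1: VV[0][0]++ -> VV[0]=[4, 2, 2], msg_vec=[4, 2, 2]; VV[1]=max(VV[1],msg_vec) then VV[1][1]++ -> VV[1]=[4, 6, 2]
Event 9 stamp: [0, 3, 5]
Event 10 stamp: [4, 2, 2]
[0, 3, 5] <= [4, 2, 2]? False
[4, 2, 2] <= [0, 3, 5]? False
Relation: concurrent

Answer: concurrent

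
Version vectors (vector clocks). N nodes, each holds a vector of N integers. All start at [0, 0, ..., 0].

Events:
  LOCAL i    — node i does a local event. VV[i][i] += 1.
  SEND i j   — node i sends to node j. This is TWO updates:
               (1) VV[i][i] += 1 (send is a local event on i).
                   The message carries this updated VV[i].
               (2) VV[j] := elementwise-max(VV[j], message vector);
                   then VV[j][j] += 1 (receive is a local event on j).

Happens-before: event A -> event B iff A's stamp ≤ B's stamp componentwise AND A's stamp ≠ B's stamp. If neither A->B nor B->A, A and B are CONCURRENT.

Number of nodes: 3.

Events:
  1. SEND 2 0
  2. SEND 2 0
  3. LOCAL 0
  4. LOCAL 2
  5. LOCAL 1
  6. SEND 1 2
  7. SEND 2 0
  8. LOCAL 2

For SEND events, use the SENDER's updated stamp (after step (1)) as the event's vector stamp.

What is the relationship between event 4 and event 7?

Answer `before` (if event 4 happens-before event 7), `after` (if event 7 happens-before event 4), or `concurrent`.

Initial: VV[0]=[0, 0, 0]
Initial: VV[1]=[0, 0, 0]
Initial: VV[2]=[0, 0, 0]
Event 1: SEND 2->0: VV[2][2]++ -> VV[2]=[0, 0, 1], msg_vec=[0, 0, 1]; VV[0]=max(VV[0],msg_vec) then VV[0][0]++ -> VV[0]=[1, 0, 1]
Event 2: SEND 2->0: VV[2][2]++ -> VV[2]=[0, 0, 2], msg_vec=[0, 0, 2]; VV[0]=max(VV[0],msg_vec) then VV[0][0]++ -> VV[0]=[2, 0, 2]
Event 3: LOCAL 0: VV[0][0]++ -> VV[0]=[3, 0, 2]
Event 4: LOCAL 2: VV[2][2]++ -> VV[2]=[0, 0, 3]
Event 5: LOCAL 1: VV[1][1]++ -> VV[1]=[0, 1, 0]
Event 6: SEND 1->2: VV[1][1]++ -> VV[1]=[0, 2, 0], msg_vec=[0, 2, 0]; VV[2]=max(VV[2],msg_vec) then VV[2][2]++ -> VV[2]=[0, 2, 4]
Event 7: SEND 2->0: VV[2][2]++ -> VV[2]=[0, 2, 5], msg_vec=[0, 2, 5]; VV[0]=max(VV[0],msg_vec) then VV[0][0]++ -> VV[0]=[4, 2, 5]
Event 8: LOCAL 2: VV[2][2]++ -> VV[2]=[0, 2, 6]
Event 4 stamp: [0, 0, 3]
Event 7 stamp: [0, 2, 5]
[0, 0, 3] <= [0, 2, 5]? True
[0, 2, 5] <= [0, 0, 3]? False
Relation: before

Answer: before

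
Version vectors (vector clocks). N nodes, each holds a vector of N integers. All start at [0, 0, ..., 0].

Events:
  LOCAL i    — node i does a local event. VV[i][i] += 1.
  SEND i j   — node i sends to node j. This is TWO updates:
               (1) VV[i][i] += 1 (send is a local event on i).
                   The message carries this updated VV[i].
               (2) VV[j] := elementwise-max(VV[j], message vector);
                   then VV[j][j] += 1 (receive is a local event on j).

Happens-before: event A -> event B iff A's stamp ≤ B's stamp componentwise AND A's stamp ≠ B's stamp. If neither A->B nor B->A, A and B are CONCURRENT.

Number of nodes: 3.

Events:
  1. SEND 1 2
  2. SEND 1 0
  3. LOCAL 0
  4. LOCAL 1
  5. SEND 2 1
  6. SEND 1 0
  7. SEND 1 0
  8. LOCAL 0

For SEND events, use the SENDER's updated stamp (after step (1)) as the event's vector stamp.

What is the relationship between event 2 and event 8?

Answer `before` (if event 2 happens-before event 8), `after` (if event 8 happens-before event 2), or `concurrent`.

Initial: VV[0]=[0, 0, 0]
Initial: VV[1]=[0, 0, 0]
Initial: VV[2]=[0, 0, 0]
Event 1: SEND 1->2: VV[1][1]++ -> VV[1]=[0, 1, 0], msg_vec=[0, 1, 0]; VV[2]=max(VV[2],msg_vec) then VV[2][2]++ -> VV[2]=[0, 1, 1]
Event 2: SEND 1->0: VV[1][1]++ -> VV[1]=[0, 2, 0], msg_vec=[0, 2, 0]; VV[0]=max(VV[0],msg_vec) then VV[0][0]++ -> VV[0]=[1, 2, 0]
Event 3: LOCAL 0: VV[0][0]++ -> VV[0]=[2, 2, 0]
Event 4: LOCAL 1: VV[1][1]++ -> VV[1]=[0, 3, 0]
Event 5: SEND 2->1: VV[2][2]++ -> VV[2]=[0, 1, 2], msg_vec=[0, 1, 2]; VV[1]=max(VV[1],msg_vec) then VV[1][1]++ -> VV[1]=[0, 4, 2]
Event 6: SEND 1->0: VV[1][1]++ -> VV[1]=[0, 5, 2], msg_vec=[0, 5, 2]; VV[0]=max(VV[0],msg_vec) then VV[0][0]++ -> VV[0]=[3, 5, 2]
Event 7: SEND 1->0: VV[1][1]++ -> VV[1]=[0, 6, 2], msg_vec=[0, 6, 2]; VV[0]=max(VV[0],msg_vec) then VV[0][0]++ -> VV[0]=[4, 6, 2]
Event 8: LOCAL 0: VV[0][0]++ -> VV[0]=[5, 6, 2]
Event 2 stamp: [0, 2, 0]
Event 8 stamp: [5, 6, 2]
[0, 2, 0] <= [5, 6, 2]? True
[5, 6, 2] <= [0, 2, 0]? False
Relation: before

Answer: before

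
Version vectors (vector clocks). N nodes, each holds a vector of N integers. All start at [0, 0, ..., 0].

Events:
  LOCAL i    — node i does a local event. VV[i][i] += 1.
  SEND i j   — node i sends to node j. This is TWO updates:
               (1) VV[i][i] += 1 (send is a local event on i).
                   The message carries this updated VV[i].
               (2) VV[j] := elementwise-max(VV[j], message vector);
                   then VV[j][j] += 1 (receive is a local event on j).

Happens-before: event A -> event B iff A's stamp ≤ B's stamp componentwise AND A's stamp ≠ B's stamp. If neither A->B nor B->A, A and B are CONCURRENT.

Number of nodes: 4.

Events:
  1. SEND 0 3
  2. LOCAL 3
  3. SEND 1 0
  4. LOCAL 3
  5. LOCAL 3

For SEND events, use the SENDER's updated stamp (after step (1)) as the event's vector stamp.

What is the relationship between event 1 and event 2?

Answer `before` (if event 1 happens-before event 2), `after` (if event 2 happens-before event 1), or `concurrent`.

Answer: before

Derivation:
Initial: VV[0]=[0, 0, 0, 0]
Initial: VV[1]=[0, 0, 0, 0]
Initial: VV[2]=[0, 0, 0, 0]
Initial: VV[3]=[0, 0, 0, 0]
Event 1: SEND 0->3: VV[0][0]++ -> VV[0]=[1, 0, 0, 0], msg_vec=[1, 0, 0, 0]; VV[3]=max(VV[3],msg_vec) then VV[3][3]++ -> VV[3]=[1, 0, 0, 1]
Event 2: LOCAL 3: VV[3][3]++ -> VV[3]=[1, 0, 0, 2]
Event 3: SEND 1->0: VV[1][1]++ -> VV[1]=[0, 1, 0, 0], msg_vec=[0, 1, 0, 0]; VV[0]=max(VV[0],msg_vec) then VV[0][0]++ -> VV[0]=[2, 1, 0, 0]
Event 4: LOCAL 3: VV[3][3]++ -> VV[3]=[1, 0, 0, 3]
Event 5: LOCAL 3: VV[3][3]++ -> VV[3]=[1, 0, 0, 4]
Event 1 stamp: [1, 0, 0, 0]
Event 2 stamp: [1, 0, 0, 2]
[1, 0, 0, 0] <= [1, 0, 0, 2]? True
[1, 0, 0, 2] <= [1, 0, 0, 0]? False
Relation: before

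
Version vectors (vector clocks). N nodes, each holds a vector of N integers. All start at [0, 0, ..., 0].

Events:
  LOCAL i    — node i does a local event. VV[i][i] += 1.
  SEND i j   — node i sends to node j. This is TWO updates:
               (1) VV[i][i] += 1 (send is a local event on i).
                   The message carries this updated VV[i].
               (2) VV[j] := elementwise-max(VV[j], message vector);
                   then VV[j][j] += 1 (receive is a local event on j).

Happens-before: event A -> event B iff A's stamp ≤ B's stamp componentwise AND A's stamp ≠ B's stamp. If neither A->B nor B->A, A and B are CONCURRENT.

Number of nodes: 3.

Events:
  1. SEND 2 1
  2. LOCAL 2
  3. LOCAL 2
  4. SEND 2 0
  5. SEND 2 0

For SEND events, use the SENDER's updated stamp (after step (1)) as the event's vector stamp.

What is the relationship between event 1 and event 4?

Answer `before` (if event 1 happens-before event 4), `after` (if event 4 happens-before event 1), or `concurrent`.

Answer: before

Derivation:
Initial: VV[0]=[0, 0, 0]
Initial: VV[1]=[0, 0, 0]
Initial: VV[2]=[0, 0, 0]
Event 1: SEND 2->1: VV[2][2]++ -> VV[2]=[0, 0, 1], msg_vec=[0, 0, 1]; VV[1]=max(VV[1],msg_vec) then VV[1][1]++ -> VV[1]=[0, 1, 1]
Event 2: LOCAL 2: VV[2][2]++ -> VV[2]=[0, 0, 2]
Event 3: LOCAL 2: VV[2][2]++ -> VV[2]=[0, 0, 3]
Event 4: SEND 2->0: VV[2][2]++ -> VV[2]=[0, 0, 4], msg_vec=[0, 0, 4]; VV[0]=max(VV[0],msg_vec) then VV[0][0]++ -> VV[0]=[1, 0, 4]
Event 5: SEND 2->0: VV[2][2]++ -> VV[2]=[0, 0, 5], msg_vec=[0, 0, 5]; VV[0]=max(VV[0],msg_vec) then VV[0][0]++ -> VV[0]=[2, 0, 5]
Event 1 stamp: [0, 0, 1]
Event 4 stamp: [0, 0, 4]
[0, 0, 1] <= [0, 0, 4]? True
[0, 0, 4] <= [0, 0, 1]? False
Relation: before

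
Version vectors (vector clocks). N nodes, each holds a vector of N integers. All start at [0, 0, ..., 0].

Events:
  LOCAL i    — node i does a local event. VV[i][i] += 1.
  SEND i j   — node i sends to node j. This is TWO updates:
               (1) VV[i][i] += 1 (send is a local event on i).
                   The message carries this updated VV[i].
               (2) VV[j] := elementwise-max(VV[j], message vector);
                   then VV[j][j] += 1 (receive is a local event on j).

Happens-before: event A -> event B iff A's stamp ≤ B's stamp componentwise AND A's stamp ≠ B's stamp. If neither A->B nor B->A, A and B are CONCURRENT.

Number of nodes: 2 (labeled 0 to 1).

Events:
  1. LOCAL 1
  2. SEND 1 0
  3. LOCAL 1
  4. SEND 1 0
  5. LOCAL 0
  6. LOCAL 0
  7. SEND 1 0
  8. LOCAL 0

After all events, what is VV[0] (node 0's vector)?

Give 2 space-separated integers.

Initial: VV[0]=[0, 0]
Initial: VV[1]=[0, 0]
Event 1: LOCAL 1: VV[1][1]++ -> VV[1]=[0, 1]
Event 2: SEND 1->0: VV[1][1]++ -> VV[1]=[0, 2], msg_vec=[0, 2]; VV[0]=max(VV[0],msg_vec) then VV[0][0]++ -> VV[0]=[1, 2]
Event 3: LOCAL 1: VV[1][1]++ -> VV[1]=[0, 3]
Event 4: SEND 1->0: VV[1][1]++ -> VV[1]=[0, 4], msg_vec=[0, 4]; VV[0]=max(VV[0],msg_vec) then VV[0][0]++ -> VV[0]=[2, 4]
Event 5: LOCAL 0: VV[0][0]++ -> VV[0]=[3, 4]
Event 6: LOCAL 0: VV[0][0]++ -> VV[0]=[4, 4]
Event 7: SEND 1->0: VV[1][1]++ -> VV[1]=[0, 5], msg_vec=[0, 5]; VV[0]=max(VV[0],msg_vec) then VV[0][0]++ -> VV[0]=[5, 5]
Event 8: LOCAL 0: VV[0][0]++ -> VV[0]=[6, 5]
Final vectors: VV[0]=[6, 5]; VV[1]=[0, 5]

Answer: 6 5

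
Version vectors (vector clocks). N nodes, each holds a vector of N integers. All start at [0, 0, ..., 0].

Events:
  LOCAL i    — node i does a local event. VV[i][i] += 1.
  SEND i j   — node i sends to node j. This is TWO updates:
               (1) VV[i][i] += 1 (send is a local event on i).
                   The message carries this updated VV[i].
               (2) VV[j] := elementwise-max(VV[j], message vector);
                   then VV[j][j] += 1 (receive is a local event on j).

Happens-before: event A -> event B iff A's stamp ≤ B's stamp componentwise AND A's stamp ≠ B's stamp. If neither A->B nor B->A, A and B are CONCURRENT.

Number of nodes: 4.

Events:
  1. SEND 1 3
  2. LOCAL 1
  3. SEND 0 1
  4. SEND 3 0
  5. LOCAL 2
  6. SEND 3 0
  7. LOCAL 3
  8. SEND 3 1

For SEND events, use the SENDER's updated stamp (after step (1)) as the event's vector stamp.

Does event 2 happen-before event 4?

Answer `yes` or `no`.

Initial: VV[0]=[0, 0, 0, 0]
Initial: VV[1]=[0, 0, 0, 0]
Initial: VV[2]=[0, 0, 0, 0]
Initial: VV[3]=[0, 0, 0, 0]
Event 1: SEND 1->3: VV[1][1]++ -> VV[1]=[0, 1, 0, 0], msg_vec=[0, 1, 0, 0]; VV[3]=max(VV[3],msg_vec) then VV[3][3]++ -> VV[3]=[0, 1, 0, 1]
Event 2: LOCAL 1: VV[1][1]++ -> VV[1]=[0, 2, 0, 0]
Event 3: SEND 0->1: VV[0][0]++ -> VV[0]=[1, 0, 0, 0], msg_vec=[1, 0, 0, 0]; VV[1]=max(VV[1],msg_vec) then VV[1][1]++ -> VV[1]=[1, 3, 0, 0]
Event 4: SEND 3->0: VV[3][3]++ -> VV[3]=[0, 1, 0, 2], msg_vec=[0, 1, 0, 2]; VV[0]=max(VV[0],msg_vec) then VV[0][0]++ -> VV[0]=[2, 1, 0, 2]
Event 5: LOCAL 2: VV[2][2]++ -> VV[2]=[0, 0, 1, 0]
Event 6: SEND 3->0: VV[3][3]++ -> VV[3]=[0, 1, 0, 3], msg_vec=[0, 1, 0, 3]; VV[0]=max(VV[0],msg_vec) then VV[0][0]++ -> VV[0]=[3, 1, 0, 3]
Event 7: LOCAL 3: VV[3][3]++ -> VV[3]=[0, 1, 0, 4]
Event 8: SEND 3->1: VV[3][3]++ -> VV[3]=[0, 1, 0, 5], msg_vec=[0, 1, 0, 5]; VV[1]=max(VV[1],msg_vec) then VV[1][1]++ -> VV[1]=[1, 4, 0, 5]
Event 2 stamp: [0, 2, 0, 0]
Event 4 stamp: [0, 1, 0, 2]
[0, 2, 0, 0] <= [0, 1, 0, 2]? False. Equal? False. Happens-before: False

Answer: no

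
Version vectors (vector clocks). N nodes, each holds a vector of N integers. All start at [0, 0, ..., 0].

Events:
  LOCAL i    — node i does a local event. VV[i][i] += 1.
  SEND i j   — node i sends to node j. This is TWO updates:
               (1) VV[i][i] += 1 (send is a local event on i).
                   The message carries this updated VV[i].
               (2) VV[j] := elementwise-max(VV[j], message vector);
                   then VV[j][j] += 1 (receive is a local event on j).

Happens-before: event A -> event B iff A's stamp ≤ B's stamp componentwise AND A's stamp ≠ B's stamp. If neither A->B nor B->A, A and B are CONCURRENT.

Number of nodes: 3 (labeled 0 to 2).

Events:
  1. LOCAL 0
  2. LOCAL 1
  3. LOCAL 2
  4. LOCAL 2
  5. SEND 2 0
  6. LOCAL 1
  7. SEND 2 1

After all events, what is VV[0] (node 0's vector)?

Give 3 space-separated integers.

Initial: VV[0]=[0, 0, 0]
Initial: VV[1]=[0, 0, 0]
Initial: VV[2]=[0, 0, 0]
Event 1: LOCAL 0: VV[0][0]++ -> VV[0]=[1, 0, 0]
Event 2: LOCAL 1: VV[1][1]++ -> VV[1]=[0, 1, 0]
Event 3: LOCAL 2: VV[2][2]++ -> VV[2]=[0, 0, 1]
Event 4: LOCAL 2: VV[2][2]++ -> VV[2]=[0, 0, 2]
Event 5: SEND 2->0: VV[2][2]++ -> VV[2]=[0, 0, 3], msg_vec=[0, 0, 3]; VV[0]=max(VV[0],msg_vec) then VV[0][0]++ -> VV[0]=[2, 0, 3]
Event 6: LOCAL 1: VV[1][1]++ -> VV[1]=[0, 2, 0]
Event 7: SEND 2->1: VV[2][2]++ -> VV[2]=[0, 0, 4], msg_vec=[0, 0, 4]; VV[1]=max(VV[1],msg_vec) then VV[1][1]++ -> VV[1]=[0, 3, 4]
Final vectors: VV[0]=[2, 0, 3]; VV[1]=[0, 3, 4]; VV[2]=[0, 0, 4]

Answer: 2 0 3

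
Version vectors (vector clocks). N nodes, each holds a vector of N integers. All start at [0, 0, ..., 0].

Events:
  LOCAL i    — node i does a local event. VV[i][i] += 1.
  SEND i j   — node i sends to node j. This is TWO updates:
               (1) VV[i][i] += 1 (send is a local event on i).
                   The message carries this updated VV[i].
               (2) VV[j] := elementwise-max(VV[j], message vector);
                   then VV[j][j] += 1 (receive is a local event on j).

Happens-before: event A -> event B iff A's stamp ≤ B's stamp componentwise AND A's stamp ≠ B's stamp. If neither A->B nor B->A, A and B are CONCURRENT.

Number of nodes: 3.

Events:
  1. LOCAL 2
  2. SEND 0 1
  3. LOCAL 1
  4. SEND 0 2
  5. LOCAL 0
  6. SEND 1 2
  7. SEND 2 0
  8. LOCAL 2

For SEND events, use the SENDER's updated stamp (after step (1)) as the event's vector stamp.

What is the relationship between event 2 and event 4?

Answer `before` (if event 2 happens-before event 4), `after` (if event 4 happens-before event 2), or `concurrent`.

Answer: before

Derivation:
Initial: VV[0]=[0, 0, 0]
Initial: VV[1]=[0, 0, 0]
Initial: VV[2]=[0, 0, 0]
Event 1: LOCAL 2: VV[2][2]++ -> VV[2]=[0, 0, 1]
Event 2: SEND 0->1: VV[0][0]++ -> VV[0]=[1, 0, 0], msg_vec=[1, 0, 0]; VV[1]=max(VV[1],msg_vec) then VV[1][1]++ -> VV[1]=[1, 1, 0]
Event 3: LOCAL 1: VV[1][1]++ -> VV[1]=[1, 2, 0]
Event 4: SEND 0->2: VV[0][0]++ -> VV[0]=[2, 0, 0], msg_vec=[2, 0, 0]; VV[2]=max(VV[2],msg_vec) then VV[2][2]++ -> VV[2]=[2, 0, 2]
Event 5: LOCAL 0: VV[0][0]++ -> VV[0]=[3, 0, 0]
Event 6: SEND 1->2: VV[1][1]++ -> VV[1]=[1, 3, 0], msg_vec=[1, 3, 0]; VV[2]=max(VV[2],msg_vec) then VV[2][2]++ -> VV[2]=[2, 3, 3]
Event 7: SEND 2->0: VV[2][2]++ -> VV[2]=[2, 3, 4], msg_vec=[2, 3, 4]; VV[0]=max(VV[0],msg_vec) then VV[0][0]++ -> VV[0]=[4, 3, 4]
Event 8: LOCAL 2: VV[2][2]++ -> VV[2]=[2, 3, 5]
Event 2 stamp: [1, 0, 0]
Event 4 stamp: [2, 0, 0]
[1, 0, 0] <= [2, 0, 0]? True
[2, 0, 0] <= [1, 0, 0]? False
Relation: before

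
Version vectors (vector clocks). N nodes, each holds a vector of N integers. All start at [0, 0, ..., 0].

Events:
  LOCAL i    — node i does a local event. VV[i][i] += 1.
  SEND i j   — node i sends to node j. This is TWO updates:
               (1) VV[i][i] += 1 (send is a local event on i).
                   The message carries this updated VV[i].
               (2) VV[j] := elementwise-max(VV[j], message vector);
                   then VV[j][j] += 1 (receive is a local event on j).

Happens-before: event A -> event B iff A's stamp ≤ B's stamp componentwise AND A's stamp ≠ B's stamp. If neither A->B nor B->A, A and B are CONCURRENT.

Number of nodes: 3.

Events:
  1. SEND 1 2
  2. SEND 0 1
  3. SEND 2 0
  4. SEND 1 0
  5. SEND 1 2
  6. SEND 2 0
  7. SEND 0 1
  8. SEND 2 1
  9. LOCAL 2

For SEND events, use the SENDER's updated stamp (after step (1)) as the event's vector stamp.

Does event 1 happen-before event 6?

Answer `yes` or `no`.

Answer: yes

Derivation:
Initial: VV[0]=[0, 0, 0]
Initial: VV[1]=[0, 0, 0]
Initial: VV[2]=[0, 0, 0]
Event 1: SEND 1->2: VV[1][1]++ -> VV[1]=[0, 1, 0], msg_vec=[0, 1, 0]; VV[2]=max(VV[2],msg_vec) then VV[2][2]++ -> VV[2]=[0, 1, 1]
Event 2: SEND 0->1: VV[0][0]++ -> VV[0]=[1, 0, 0], msg_vec=[1, 0, 0]; VV[1]=max(VV[1],msg_vec) then VV[1][1]++ -> VV[1]=[1, 2, 0]
Event 3: SEND 2->0: VV[2][2]++ -> VV[2]=[0, 1, 2], msg_vec=[0, 1, 2]; VV[0]=max(VV[0],msg_vec) then VV[0][0]++ -> VV[0]=[2, 1, 2]
Event 4: SEND 1->0: VV[1][1]++ -> VV[1]=[1, 3, 0], msg_vec=[1, 3, 0]; VV[0]=max(VV[0],msg_vec) then VV[0][0]++ -> VV[0]=[3, 3, 2]
Event 5: SEND 1->2: VV[1][1]++ -> VV[1]=[1, 4, 0], msg_vec=[1, 4, 0]; VV[2]=max(VV[2],msg_vec) then VV[2][2]++ -> VV[2]=[1, 4, 3]
Event 6: SEND 2->0: VV[2][2]++ -> VV[2]=[1, 4, 4], msg_vec=[1, 4, 4]; VV[0]=max(VV[0],msg_vec) then VV[0][0]++ -> VV[0]=[4, 4, 4]
Event 7: SEND 0->1: VV[0][0]++ -> VV[0]=[5, 4, 4], msg_vec=[5, 4, 4]; VV[1]=max(VV[1],msg_vec) then VV[1][1]++ -> VV[1]=[5, 5, 4]
Event 8: SEND 2->1: VV[2][2]++ -> VV[2]=[1, 4, 5], msg_vec=[1, 4, 5]; VV[1]=max(VV[1],msg_vec) then VV[1][1]++ -> VV[1]=[5, 6, 5]
Event 9: LOCAL 2: VV[2][2]++ -> VV[2]=[1, 4, 6]
Event 1 stamp: [0, 1, 0]
Event 6 stamp: [1, 4, 4]
[0, 1, 0] <= [1, 4, 4]? True. Equal? False. Happens-before: True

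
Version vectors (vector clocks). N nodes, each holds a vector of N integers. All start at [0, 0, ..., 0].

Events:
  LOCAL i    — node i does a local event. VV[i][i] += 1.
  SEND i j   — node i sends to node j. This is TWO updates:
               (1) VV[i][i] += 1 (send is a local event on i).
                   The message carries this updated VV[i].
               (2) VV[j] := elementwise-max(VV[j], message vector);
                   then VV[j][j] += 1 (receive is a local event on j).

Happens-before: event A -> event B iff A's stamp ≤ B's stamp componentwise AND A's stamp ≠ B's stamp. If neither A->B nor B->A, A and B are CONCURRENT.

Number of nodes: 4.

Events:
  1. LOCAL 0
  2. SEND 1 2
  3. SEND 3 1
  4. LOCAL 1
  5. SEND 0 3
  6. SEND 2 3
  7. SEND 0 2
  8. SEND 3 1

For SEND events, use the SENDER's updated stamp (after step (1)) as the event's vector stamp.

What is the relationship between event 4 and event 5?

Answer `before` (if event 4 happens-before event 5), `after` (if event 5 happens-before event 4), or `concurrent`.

Initial: VV[0]=[0, 0, 0, 0]
Initial: VV[1]=[0, 0, 0, 0]
Initial: VV[2]=[0, 0, 0, 0]
Initial: VV[3]=[0, 0, 0, 0]
Event 1: LOCAL 0: VV[0][0]++ -> VV[0]=[1, 0, 0, 0]
Event 2: SEND 1->2: VV[1][1]++ -> VV[1]=[0, 1, 0, 0], msg_vec=[0, 1, 0, 0]; VV[2]=max(VV[2],msg_vec) then VV[2][2]++ -> VV[2]=[0, 1, 1, 0]
Event 3: SEND 3->1: VV[3][3]++ -> VV[3]=[0, 0, 0, 1], msg_vec=[0, 0, 0, 1]; VV[1]=max(VV[1],msg_vec) then VV[1][1]++ -> VV[1]=[0, 2, 0, 1]
Event 4: LOCAL 1: VV[1][1]++ -> VV[1]=[0, 3, 0, 1]
Event 5: SEND 0->3: VV[0][0]++ -> VV[0]=[2, 0, 0, 0], msg_vec=[2, 0, 0, 0]; VV[3]=max(VV[3],msg_vec) then VV[3][3]++ -> VV[3]=[2, 0, 0, 2]
Event 6: SEND 2->3: VV[2][2]++ -> VV[2]=[0, 1, 2, 0], msg_vec=[0, 1, 2, 0]; VV[3]=max(VV[3],msg_vec) then VV[3][3]++ -> VV[3]=[2, 1, 2, 3]
Event 7: SEND 0->2: VV[0][0]++ -> VV[0]=[3, 0, 0, 0], msg_vec=[3, 0, 0, 0]; VV[2]=max(VV[2],msg_vec) then VV[2][2]++ -> VV[2]=[3, 1, 3, 0]
Event 8: SEND 3->1: VV[3][3]++ -> VV[3]=[2, 1, 2, 4], msg_vec=[2, 1, 2, 4]; VV[1]=max(VV[1],msg_vec) then VV[1][1]++ -> VV[1]=[2, 4, 2, 4]
Event 4 stamp: [0, 3, 0, 1]
Event 5 stamp: [2, 0, 0, 0]
[0, 3, 0, 1] <= [2, 0, 0, 0]? False
[2, 0, 0, 0] <= [0, 3, 0, 1]? False
Relation: concurrent

Answer: concurrent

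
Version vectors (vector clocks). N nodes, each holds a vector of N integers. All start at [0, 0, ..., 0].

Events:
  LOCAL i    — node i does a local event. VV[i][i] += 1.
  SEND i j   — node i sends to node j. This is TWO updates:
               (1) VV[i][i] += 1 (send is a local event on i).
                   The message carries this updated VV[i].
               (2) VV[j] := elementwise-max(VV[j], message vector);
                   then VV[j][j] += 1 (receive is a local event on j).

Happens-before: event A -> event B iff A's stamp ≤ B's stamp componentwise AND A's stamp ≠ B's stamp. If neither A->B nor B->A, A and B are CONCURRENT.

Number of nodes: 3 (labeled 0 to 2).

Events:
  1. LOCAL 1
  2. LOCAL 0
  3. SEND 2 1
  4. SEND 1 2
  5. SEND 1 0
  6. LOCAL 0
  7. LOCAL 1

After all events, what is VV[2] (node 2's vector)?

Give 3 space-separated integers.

Initial: VV[0]=[0, 0, 0]
Initial: VV[1]=[0, 0, 0]
Initial: VV[2]=[0, 0, 0]
Event 1: LOCAL 1: VV[1][1]++ -> VV[1]=[0, 1, 0]
Event 2: LOCAL 0: VV[0][0]++ -> VV[0]=[1, 0, 0]
Event 3: SEND 2->1: VV[2][2]++ -> VV[2]=[0, 0, 1], msg_vec=[0, 0, 1]; VV[1]=max(VV[1],msg_vec) then VV[1][1]++ -> VV[1]=[0, 2, 1]
Event 4: SEND 1->2: VV[1][1]++ -> VV[1]=[0, 3, 1], msg_vec=[0, 3, 1]; VV[2]=max(VV[2],msg_vec) then VV[2][2]++ -> VV[2]=[0, 3, 2]
Event 5: SEND 1->0: VV[1][1]++ -> VV[1]=[0, 4, 1], msg_vec=[0, 4, 1]; VV[0]=max(VV[0],msg_vec) then VV[0][0]++ -> VV[0]=[2, 4, 1]
Event 6: LOCAL 0: VV[0][0]++ -> VV[0]=[3, 4, 1]
Event 7: LOCAL 1: VV[1][1]++ -> VV[1]=[0, 5, 1]
Final vectors: VV[0]=[3, 4, 1]; VV[1]=[0, 5, 1]; VV[2]=[0, 3, 2]

Answer: 0 3 2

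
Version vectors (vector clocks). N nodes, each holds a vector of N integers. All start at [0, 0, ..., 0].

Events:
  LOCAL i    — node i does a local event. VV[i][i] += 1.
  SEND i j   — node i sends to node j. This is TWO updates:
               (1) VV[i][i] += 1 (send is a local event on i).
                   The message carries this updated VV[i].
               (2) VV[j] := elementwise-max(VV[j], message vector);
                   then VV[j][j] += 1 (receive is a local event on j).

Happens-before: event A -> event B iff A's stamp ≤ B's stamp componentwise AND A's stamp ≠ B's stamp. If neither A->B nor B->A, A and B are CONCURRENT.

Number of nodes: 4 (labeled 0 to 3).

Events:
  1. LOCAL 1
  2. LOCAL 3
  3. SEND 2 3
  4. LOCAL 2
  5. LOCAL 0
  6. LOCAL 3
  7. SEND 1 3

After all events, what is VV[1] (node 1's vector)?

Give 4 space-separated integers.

Initial: VV[0]=[0, 0, 0, 0]
Initial: VV[1]=[0, 0, 0, 0]
Initial: VV[2]=[0, 0, 0, 0]
Initial: VV[3]=[0, 0, 0, 0]
Event 1: LOCAL 1: VV[1][1]++ -> VV[1]=[0, 1, 0, 0]
Event 2: LOCAL 3: VV[3][3]++ -> VV[3]=[0, 0, 0, 1]
Event 3: SEND 2->3: VV[2][2]++ -> VV[2]=[0, 0, 1, 0], msg_vec=[0, 0, 1, 0]; VV[3]=max(VV[3],msg_vec) then VV[3][3]++ -> VV[3]=[0, 0, 1, 2]
Event 4: LOCAL 2: VV[2][2]++ -> VV[2]=[0, 0, 2, 0]
Event 5: LOCAL 0: VV[0][0]++ -> VV[0]=[1, 0, 0, 0]
Event 6: LOCAL 3: VV[3][3]++ -> VV[3]=[0, 0, 1, 3]
Event 7: SEND 1->3: VV[1][1]++ -> VV[1]=[0, 2, 0, 0], msg_vec=[0, 2, 0, 0]; VV[3]=max(VV[3],msg_vec) then VV[3][3]++ -> VV[3]=[0, 2, 1, 4]
Final vectors: VV[0]=[1, 0, 0, 0]; VV[1]=[0, 2, 0, 0]; VV[2]=[0, 0, 2, 0]; VV[3]=[0, 2, 1, 4]

Answer: 0 2 0 0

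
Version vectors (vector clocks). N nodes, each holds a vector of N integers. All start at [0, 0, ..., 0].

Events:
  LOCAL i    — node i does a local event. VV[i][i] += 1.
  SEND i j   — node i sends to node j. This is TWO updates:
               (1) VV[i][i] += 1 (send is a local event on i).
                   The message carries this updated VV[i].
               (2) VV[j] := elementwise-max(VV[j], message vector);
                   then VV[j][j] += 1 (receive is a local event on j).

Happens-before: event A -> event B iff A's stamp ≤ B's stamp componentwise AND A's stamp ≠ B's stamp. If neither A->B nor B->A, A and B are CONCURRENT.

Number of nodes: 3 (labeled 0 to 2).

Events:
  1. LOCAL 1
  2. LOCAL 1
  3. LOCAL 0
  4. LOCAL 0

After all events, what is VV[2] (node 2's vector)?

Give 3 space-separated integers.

Answer: 0 0 0

Derivation:
Initial: VV[0]=[0, 0, 0]
Initial: VV[1]=[0, 0, 0]
Initial: VV[2]=[0, 0, 0]
Event 1: LOCAL 1: VV[1][1]++ -> VV[1]=[0, 1, 0]
Event 2: LOCAL 1: VV[1][1]++ -> VV[1]=[0, 2, 0]
Event 3: LOCAL 0: VV[0][0]++ -> VV[0]=[1, 0, 0]
Event 4: LOCAL 0: VV[0][0]++ -> VV[0]=[2, 0, 0]
Final vectors: VV[0]=[2, 0, 0]; VV[1]=[0, 2, 0]; VV[2]=[0, 0, 0]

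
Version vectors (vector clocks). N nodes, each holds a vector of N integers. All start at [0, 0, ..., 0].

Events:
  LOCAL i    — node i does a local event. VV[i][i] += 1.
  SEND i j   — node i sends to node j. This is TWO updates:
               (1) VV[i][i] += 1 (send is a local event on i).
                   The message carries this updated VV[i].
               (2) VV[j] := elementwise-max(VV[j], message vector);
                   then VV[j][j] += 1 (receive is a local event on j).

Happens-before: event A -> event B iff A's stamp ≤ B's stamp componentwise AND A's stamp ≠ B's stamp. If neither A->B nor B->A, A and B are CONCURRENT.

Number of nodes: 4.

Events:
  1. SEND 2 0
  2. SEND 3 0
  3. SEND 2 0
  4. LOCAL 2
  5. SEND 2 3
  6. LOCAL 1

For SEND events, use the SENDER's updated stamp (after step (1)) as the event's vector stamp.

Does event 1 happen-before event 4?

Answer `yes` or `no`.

Initial: VV[0]=[0, 0, 0, 0]
Initial: VV[1]=[0, 0, 0, 0]
Initial: VV[2]=[0, 0, 0, 0]
Initial: VV[3]=[0, 0, 0, 0]
Event 1: SEND 2->0: VV[2][2]++ -> VV[2]=[0, 0, 1, 0], msg_vec=[0, 0, 1, 0]; VV[0]=max(VV[0],msg_vec) then VV[0][0]++ -> VV[0]=[1, 0, 1, 0]
Event 2: SEND 3->0: VV[3][3]++ -> VV[3]=[0, 0, 0, 1], msg_vec=[0, 0, 0, 1]; VV[0]=max(VV[0],msg_vec) then VV[0][0]++ -> VV[0]=[2, 0, 1, 1]
Event 3: SEND 2->0: VV[2][2]++ -> VV[2]=[0, 0, 2, 0], msg_vec=[0, 0, 2, 0]; VV[0]=max(VV[0],msg_vec) then VV[0][0]++ -> VV[0]=[3, 0, 2, 1]
Event 4: LOCAL 2: VV[2][2]++ -> VV[2]=[0, 0, 3, 0]
Event 5: SEND 2->3: VV[2][2]++ -> VV[2]=[0, 0, 4, 0], msg_vec=[0, 0, 4, 0]; VV[3]=max(VV[3],msg_vec) then VV[3][3]++ -> VV[3]=[0, 0, 4, 2]
Event 6: LOCAL 1: VV[1][1]++ -> VV[1]=[0, 1, 0, 0]
Event 1 stamp: [0, 0, 1, 0]
Event 4 stamp: [0, 0, 3, 0]
[0, 0, 1, 0] <= [0, 0, 3, 0]? True. Equal? False. Happens-before: True

Answer: yes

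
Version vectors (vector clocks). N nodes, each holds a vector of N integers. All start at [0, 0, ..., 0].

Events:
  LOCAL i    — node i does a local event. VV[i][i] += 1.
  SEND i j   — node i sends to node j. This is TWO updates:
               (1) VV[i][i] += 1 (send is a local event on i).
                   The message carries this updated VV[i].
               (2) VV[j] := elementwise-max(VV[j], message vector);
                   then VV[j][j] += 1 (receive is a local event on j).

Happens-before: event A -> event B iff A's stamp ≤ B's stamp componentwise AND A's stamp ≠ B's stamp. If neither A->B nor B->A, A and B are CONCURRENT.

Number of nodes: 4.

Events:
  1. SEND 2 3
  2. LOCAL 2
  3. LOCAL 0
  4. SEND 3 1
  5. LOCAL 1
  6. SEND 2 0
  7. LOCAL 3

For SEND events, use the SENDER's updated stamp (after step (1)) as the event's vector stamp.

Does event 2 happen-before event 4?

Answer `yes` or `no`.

Answer: no

Derivation:
Initial: VV[0]=[0, 0, 0, 0]
Initial: VV[1]=[0, 0, 0, 0]
Initial: VV[2]=[0, 0, 0, 0]
Initial: VV[3]=[0, 0, 0, 0]
Event 1: SEND 2->3: VV[2][2]++ -> VV[2]=[0, 0, 1, 0], msg_vec=[0, 0, 1, 0]; VV[3]=max(VV[3],msg_vec) then VV[3][3]++ -> VV[3]=[0, 0, 1, 1]
Event 2: LOCAL 2: VV[2][2]++ -> VV[2]=[0, 0, 2, 0]
Event 3: LOCAL 0: VV[0][0]++ -> VV[0]=[1, 0, 0, 0]
Event 4: SEND 3->1: VV[3][3]++ -> VV[3]=[0, 0, 1, 2], msg_vec=[0, 0, 1, 2]; VV[1]=max(VV[1],msg_vec) then VV[1][1]++ -> VV[1]=[0, 1, 1, 2]
Event 5: LOCAL 1: VV[1][1]++ -> VV[1]=[0, 2, 1, 2]
Event 6: SEND 2->0: VV[2][2]++ -> VV[2]=[0, 0, 3, 0], msg_vec=[0, 0, 3, 0]; VV[0]=max(VV[0],msg_vec) then VV[0][0]++ -> VV[0]=[2, 0, 3, 0]
Event 7: LOCAL 3: VV[3][3]++ -> VV[3]=[0, 0, 1, 3]
Event 2 stamp: [0, 0, 2, 0]
Event 4 stamp: [0, 0, 1, 2]
[0, 0, 2, 0] <= [0, 0, 1, 2]? False. Equal? False. Happens-before: False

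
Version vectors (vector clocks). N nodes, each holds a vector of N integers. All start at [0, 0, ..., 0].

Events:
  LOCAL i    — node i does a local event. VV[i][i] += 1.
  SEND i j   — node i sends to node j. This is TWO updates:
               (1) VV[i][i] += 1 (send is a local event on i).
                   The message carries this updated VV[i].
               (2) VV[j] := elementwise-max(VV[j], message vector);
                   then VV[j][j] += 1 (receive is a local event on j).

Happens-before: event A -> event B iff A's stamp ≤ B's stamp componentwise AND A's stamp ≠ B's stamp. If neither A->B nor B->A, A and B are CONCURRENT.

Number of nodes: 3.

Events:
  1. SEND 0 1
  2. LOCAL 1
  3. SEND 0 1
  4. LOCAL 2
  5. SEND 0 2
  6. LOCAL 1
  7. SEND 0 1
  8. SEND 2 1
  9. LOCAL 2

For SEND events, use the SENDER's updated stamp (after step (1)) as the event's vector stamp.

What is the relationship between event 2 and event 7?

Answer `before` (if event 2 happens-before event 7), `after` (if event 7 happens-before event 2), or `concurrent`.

Initial: VV[0]=[0, 0, 0]
Initial: VV[1]=[0, 0, 0]
Initial: VV[2]=[0, 0, 0]
Event 1: SEND 0->1: VV[0][0]++ -> VV[0]=[1, 0, 0], msg_vec=[1, 0, 0]; VV[1]=max(VV[1],msg_vec) then VV[1][1]++ -> VV[1]=[1, 1, 0]
Event 2: LOCAL 1: VV[1][1]++ -> VV[1]=[1, 2, 0]
Event 3: SEND 0->1: VV[0][0]++ -> VV[0]=[2, 0, 0], msg_vec=[2, 0, 0]; VV[1]=max(VV[1],msg_vec) then VV[1][1]++ -> VV[1]=[2, 3, 0]
Event 4: LOCAL 2: VV[2][2]++ -> VV[2]=[0, 0, 1]
Event 5: SEND 0->2: VV[0][0]++ -> VV[0]=[3, 0, 0], msg_vec=[3, 0, 0]; VV[2]=max(VV[2],msg_vec) then VV[2][2]++ -> VV[2]=[3, 0, 2]
Event 6: LOCAL 1: VV[1][1]++ -> VV[1]=[2, 4, 0]
Event 7: SEND 0->1: VV[0][0]++ -> VV[0]=[4, 0, 0], msg_vec=[4, 0, 0]; VV[1]=max(VV[1],msg_vec) then VV[1][1]++ -> VV[1]=[4, 5, 0]
Event 8: SEND 2->1: VV[2][2]++ -> VV[2]=[3, 0, 3], msg_vec=[3, 0, 3]; VV[1]=max(VV[1],msg_vec) then VV[1][1]++ -> VV[1]=[4, 6, 3]
Event 9: LOCAL 2: VV[2][2]++ -> VV[2]=[3, 0, 4]
Event 2 stamp: [1, 2, 0]
Event 7 stamp: [4, 0, 0]
[1, 2, 0] <= [4, 0, 0]? False
[4, 0, 0] <= [1, 2, 0]? False
Relation: concurrent

Answer: concurrent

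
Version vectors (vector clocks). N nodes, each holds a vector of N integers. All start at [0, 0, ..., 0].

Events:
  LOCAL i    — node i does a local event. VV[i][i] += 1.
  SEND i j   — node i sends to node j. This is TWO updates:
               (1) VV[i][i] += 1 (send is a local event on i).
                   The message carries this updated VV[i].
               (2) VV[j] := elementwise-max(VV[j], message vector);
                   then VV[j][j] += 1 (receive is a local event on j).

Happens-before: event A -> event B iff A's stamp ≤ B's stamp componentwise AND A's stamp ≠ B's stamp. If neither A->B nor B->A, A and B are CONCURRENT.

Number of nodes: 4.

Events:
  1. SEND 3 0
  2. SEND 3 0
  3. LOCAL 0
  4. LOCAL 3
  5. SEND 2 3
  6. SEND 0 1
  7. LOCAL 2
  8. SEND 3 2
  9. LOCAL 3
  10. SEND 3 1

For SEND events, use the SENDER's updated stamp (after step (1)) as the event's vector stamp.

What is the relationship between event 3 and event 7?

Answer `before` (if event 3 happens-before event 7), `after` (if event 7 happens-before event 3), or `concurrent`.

Initial: VV[0]=[0, 0, 0, 0]
Initial: VV[1]=[0, 0, 0, 0]
Initial: VV[2]=[0, 0, 0, 0]
Initial: VV[3]=[0, 0, 0, 0]
Event 1: SEND 3->0: VV[3][3]++ -> VV[3]=[0, 0, 0, 1], msg_vec=[0, 0, 0, 1]; VV[0]=max(VV[0],msg_vec) then VV[0][0]++ -> VV[0]=[1, 0, 0, 1]
Event 2: SEND 3->0: VV[3][3]++ -> VV[3]=[0, 0, 0, 2], msg_vec=[0, 0, 0, 2]; VV[0]=max(VV[0],msg_vec) then VV[0][0]++ -> VV[0]=[2, 0, 0, 2]
Event 3: LOCAL 0: VV[0][0]++ -> VV[0]=[3, 0, 0, 2]
Event 4: LOCAL 3: VV[3][3]++ -> VV[3]=[0, 0, 0, 3]
Event 5: SEND 2->3: VV[2][2]++ -> VV[2]=[0, 0, 1, 0], msg_vec=[0, 0, 1, 0]; VV[3]=max(VV[3],msg_vec) then VV[3][3]++ -> VV[3]=[0, 0, 1, 4]
Event 6: SEND 0->1: VV[0][0]++ -> VV[0]=[4, 0, 0, 2], msg_vec=[4, 0, 0, 2]; VV[1]=max(VV[1],msg_vec) then VV[1][1]++ -> VV[1]=[4, 1, 0, 2]
Event 7: LOCAL 2: VV[2][2]++ -> VV[2]=[0, 0, 2, 0]
Event 8: SEND 3->2: VV[3][3]++ -> VV[3]=[0, 0, 1, 5], msg_vec=[0, 0, 1, 5]; VV[2]=max(VV[2],msg_vec) then VV[2][2]++ -> VV[2]=[0, 0, 3, 5]
Event 9: LOCAL 3: VV[3][3]++ -> VV[3]=[0, 0, 1, 6]
Event 10: SEND 3->1: VV[3][3]++ -> VV[3]=[0, 0, 1, 7], msg_vec=[0, 0, 1, 7]; VV[1]=max(VV[1],msg_vec) then VV[1][1]++ -> VV[1]=[4, 2, 1, 7]
Event 3 stamp: [3, 0, 0, 2]
Event 7 stamp: [0, 0, 2, 0]
[3, 0, 0, 2] <= [0, 0, 2, 0]? False
[0, 0, 2, 0] <= [3, 0, 0, 2]? False
Relation: concurrent

Answer: concurrent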